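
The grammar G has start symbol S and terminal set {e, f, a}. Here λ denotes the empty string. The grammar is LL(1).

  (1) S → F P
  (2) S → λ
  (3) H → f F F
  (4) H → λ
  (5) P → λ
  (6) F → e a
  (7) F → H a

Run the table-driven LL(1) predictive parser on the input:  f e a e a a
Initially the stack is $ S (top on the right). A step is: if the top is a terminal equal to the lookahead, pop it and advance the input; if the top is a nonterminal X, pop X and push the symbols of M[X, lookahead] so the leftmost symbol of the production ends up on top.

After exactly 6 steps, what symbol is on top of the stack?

step 1: stack=$ S  input=f e a e a a $  — expand S → F P
step 2: stack=$ P F  input=f e a e a a $  — expand F → H a
step 3: stack=$ P a H  input=f e a e a a $  — expand H → f F F
step 4: stack=$ P a F F f  input=f e a e a a $  — match f
step 5: stack=$ P a F F  input=e a e a a $  — expand F → e a
step 6: stack=$ P a F a e  input=e a e a a $  — match e
Stack after step 6: $ P a F a (top = a).

a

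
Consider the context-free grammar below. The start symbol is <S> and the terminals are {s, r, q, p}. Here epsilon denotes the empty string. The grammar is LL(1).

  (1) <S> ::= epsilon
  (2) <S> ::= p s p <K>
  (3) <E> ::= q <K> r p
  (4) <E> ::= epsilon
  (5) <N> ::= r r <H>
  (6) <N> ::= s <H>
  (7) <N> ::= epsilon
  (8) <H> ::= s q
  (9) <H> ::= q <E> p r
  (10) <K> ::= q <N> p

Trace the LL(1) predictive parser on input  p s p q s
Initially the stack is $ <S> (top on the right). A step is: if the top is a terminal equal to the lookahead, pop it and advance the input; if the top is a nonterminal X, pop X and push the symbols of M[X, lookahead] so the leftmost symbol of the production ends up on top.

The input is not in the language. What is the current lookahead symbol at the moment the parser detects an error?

     Stack        Input        Action
  1  $ <S>        p s p q s $  expand <S> ::= p s p <K>
  2  $ <K> p s p  p s p q s $  match p
  3  $ <K> p s    s p q s $    match s
  4  $ <K> p      p q s $      match p
  5  $ <K>        q s $        expand <K> ::= q <N> p
  6  $ p <N> q    q s $        match q
  7  $ p <N>      s $          expand <N> ::= s <H>
  8  $ p <H> s    s $          match s
  9  $ p <H>      $            error: M[<H>, $] is empty

$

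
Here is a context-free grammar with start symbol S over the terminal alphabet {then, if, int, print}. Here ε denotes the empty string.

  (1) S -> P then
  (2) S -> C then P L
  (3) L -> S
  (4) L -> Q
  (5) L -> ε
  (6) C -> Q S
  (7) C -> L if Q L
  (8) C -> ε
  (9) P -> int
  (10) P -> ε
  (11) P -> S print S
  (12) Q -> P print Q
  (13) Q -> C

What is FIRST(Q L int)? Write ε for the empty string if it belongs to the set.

FIRST(S) = {if, int, print, then}  (via P then, C then P L)
FIRST(P) = {ε, if, int, print, then}  (via S print S)
FIRST(L) = {ε, if, int, print, then}  (via S, Q)
FIRST(C) = {ε, if, int, print, then}  (via Q S, L if Q L)
FIRST(Q) = {ε, if, int, print, then}  (via P print Q, C)
FIRST(Q L int): take FIRST of each symbol in turn, carrying on past any symbol whose FIRST contains ε; result {if, int, print, then}.

{if, int, print, then}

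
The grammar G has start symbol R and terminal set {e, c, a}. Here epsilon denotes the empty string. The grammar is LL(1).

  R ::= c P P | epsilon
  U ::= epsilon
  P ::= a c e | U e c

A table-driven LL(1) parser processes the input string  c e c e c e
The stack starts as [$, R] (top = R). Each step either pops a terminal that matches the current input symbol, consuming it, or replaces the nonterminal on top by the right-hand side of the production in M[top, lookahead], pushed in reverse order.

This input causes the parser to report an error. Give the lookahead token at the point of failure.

step 1: stack=$ R  input=c e c e c e $  — expand R ::= c P P
step 2: stack=$ P P c  input=c e c e c e $  — match c
step 3: stack=$ P P  input=e c e c e $  — expand P ::= U e c
step 4: stack=$ P c e U  input=e c e c e $  — expand U ::= epsilon
step 5: stack=$ P c e  input=e c e c e $  — match e
step 6: stack=$ P c  input=c e c e $  — match c
step 7: stack=$ P  input=e c e $  — expand P ::= U e c
step 8: stack=$ c e U  input=e c e $  — expand U ::= epsilon
step 9: stack=$ c e  input=e c e $  — match e
step 10: stack=$ c  input=c e $  — match c
step 11: stack=$  input=e $  — error: stack empty but input remains

e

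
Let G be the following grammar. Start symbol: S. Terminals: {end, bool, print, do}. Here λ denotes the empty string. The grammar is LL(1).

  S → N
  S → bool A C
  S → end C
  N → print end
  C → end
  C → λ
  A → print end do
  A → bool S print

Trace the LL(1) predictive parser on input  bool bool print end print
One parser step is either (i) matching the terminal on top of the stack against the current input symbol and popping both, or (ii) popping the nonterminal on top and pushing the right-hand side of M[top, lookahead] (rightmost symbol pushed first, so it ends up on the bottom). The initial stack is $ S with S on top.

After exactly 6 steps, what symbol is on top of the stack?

     Stack             Input                        Action
  1  $ S               bool bool print end print $  expand S → bool A C
  2  $ C A bool        bool bool print end print $  match bool
  3  $ C A             bool print end print $       expand A → bool S print
  4  $ C print S bool  bool print end print $       match bool
  5  $ C print S       print end print $            expand S → N
  6  $ C print N       print end print $            expand N → print end
Stack after step 6: $ C print end print (top = print).

print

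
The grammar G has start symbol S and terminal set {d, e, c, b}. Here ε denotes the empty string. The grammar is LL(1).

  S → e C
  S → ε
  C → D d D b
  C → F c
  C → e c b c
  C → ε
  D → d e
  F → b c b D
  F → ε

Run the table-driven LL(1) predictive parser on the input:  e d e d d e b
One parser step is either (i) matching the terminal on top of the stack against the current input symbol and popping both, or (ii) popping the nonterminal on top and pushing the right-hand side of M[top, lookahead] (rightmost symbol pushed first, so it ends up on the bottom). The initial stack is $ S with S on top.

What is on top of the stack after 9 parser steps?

e

     Stack        Input            Action
  1  $ S          e d e d d e b $  expand S → e C
  2  $ C e        e d e d d e b $  match e
  3  $ C          d e d d e b $    expand C → D d D b
  4  $ b D d D    d e d d e b $    expand D → d e
  5  $ b D d e d  d e d d e b $    match d
  6  $ b D d e    e d d e b $      match e
  7  $ b D d      d d e b $        match d
  8  $ b D        d e b $          expand D → d e
  9  $ b e d      d e b $          match d
Stack after step 9: $ b e (top = e).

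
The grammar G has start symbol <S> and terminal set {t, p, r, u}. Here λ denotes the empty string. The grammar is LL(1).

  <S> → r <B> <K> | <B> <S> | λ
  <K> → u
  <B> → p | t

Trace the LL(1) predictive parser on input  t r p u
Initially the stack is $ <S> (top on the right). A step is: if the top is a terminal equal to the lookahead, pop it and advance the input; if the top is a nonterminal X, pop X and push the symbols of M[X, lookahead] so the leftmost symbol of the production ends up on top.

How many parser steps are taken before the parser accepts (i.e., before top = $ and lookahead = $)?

9

step 1: stack=$ <S>  input=t r p u $  — expand <S> → <B> <S>
step 2: stack=$ <S> <B>  input=t r p u $  — expand <B> → t
step 3: stack=$ <S> t  input=t r p u $  — match t
step 4: stack=$ <S>  input=r p u $  — expand <S> → r <B> <K>
step 5: stack=$ <K> <B> r  input=r p u $  — match r
step 6: stack=$ <K> <B>  input=p u $  — expand <B> → p
step 7: stack=$ <K> p  input=p u $  — match p
step 8: stack=$ <K>  input=u $  — expand <K> → u
step 9: stack=$ u  input=u $  — match u
Accept reached after 9 steps.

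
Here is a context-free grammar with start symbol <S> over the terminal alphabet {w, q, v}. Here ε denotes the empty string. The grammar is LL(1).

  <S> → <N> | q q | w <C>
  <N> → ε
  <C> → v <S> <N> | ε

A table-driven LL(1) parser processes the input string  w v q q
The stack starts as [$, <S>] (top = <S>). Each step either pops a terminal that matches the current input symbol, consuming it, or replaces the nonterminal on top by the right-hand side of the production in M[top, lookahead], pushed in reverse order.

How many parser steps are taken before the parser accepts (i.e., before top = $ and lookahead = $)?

step 1: stack=$ <S>  input=w v q q $  — expand <S> → w <C>
step 2: stack=$ <C> w  input=w v q q $  — match w
step 3: stack=$ <C>  input=v q q $  — expand <C> → v <S> <N>
step 4: stack=$ <N> <S> v  input=v q q $  — match v
step 5: stack=$ <N> <S>  input=q q $  — expand <S> → q q
step 6: stack=$ <N> q q  input=q q $  — match q
step 7: stack=$ <N> q  input=q $  — match q
step 8: stack=$ <N>  input=$  — expand <N> → ε
Accept reached after 8 steps.

8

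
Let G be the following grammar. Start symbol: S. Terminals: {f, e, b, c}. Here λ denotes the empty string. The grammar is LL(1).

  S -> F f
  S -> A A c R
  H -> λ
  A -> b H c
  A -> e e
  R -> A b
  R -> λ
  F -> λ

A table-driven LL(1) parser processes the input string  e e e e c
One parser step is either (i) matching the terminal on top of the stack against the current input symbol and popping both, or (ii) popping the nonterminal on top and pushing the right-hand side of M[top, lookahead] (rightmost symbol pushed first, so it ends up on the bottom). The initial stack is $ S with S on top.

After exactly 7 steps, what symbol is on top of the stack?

step 1: stack=$ S  input=e e e e c $  — expand S -> A A c R
step 2: stack=$ R c A A  input=e e e e c $  — expand A -> e e
step 3: stack=$ R c A e e  input=e e e e c $  — match e
step 4: stack=$ R c A e  input=e e e c $  — match e
step 5: stack=$ R c A  input=e e c $  — expand A -> e e
step 6: stack=$ R c e e  input=e e c $  — match e
step 7: stack=$ R c e  input=e c $  — match e
Stack after step 7: $ R c (top = c).

c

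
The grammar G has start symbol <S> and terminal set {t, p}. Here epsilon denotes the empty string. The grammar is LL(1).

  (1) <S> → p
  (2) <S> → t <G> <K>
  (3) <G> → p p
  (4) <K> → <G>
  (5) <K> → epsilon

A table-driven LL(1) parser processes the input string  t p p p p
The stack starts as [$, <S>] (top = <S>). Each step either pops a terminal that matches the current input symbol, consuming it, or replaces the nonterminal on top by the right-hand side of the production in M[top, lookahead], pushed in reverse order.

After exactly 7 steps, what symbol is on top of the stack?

step 1: stack=$ <S>  input=t p p p p $  — expand <S> → t <G> <K>
step 2: stack=$ <K> <G> t  input=t p p p p $  — match t
step 3: stack=$ <K> <G>  input=p p p p $  — expand <G> → p p
step 4: stack=$ <K> p p  input=p p p p $  — match p
step 5: stack=$ <K> p  input=p p p $  — match p
step 6: stack=$ <K>  input=p p $  — expand <K> → <G>
step 7: stack=$ <G>  input=p p $  — expand <G> → p p
Stack after step 7: $ p p (top = p).

p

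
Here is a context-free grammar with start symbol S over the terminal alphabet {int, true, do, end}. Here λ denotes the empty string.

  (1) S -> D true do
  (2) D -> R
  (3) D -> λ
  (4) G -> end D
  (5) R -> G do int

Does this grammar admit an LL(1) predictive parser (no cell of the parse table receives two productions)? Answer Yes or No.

FIRST(S) = {end, true}
FIRST(D) = {λ, end}
FIRST(G) = {end}
FIRST(R) = {end}
FOLLOW(S) = {$}
FOLLOW(D) = {do, true}
FOLLOW(G) = {do}
FOLLOW(R) = {do, true}
Each cell of M receives at most one production.

Yes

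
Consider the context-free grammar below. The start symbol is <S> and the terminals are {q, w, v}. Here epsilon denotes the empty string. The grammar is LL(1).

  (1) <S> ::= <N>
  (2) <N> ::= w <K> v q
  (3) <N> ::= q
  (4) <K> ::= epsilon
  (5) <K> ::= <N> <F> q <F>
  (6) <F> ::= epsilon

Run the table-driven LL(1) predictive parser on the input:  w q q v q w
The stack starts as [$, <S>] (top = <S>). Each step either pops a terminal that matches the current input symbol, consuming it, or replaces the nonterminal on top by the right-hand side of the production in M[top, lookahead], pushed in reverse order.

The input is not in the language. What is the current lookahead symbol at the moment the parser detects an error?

w

step 1: stack=$ <S>  input=w q q v q w $  — expand <S> ::= <N>
step 2: stack=$ <N>  input=w q q v q w $  — expand <N> ::= w <K> v q
step 3: stack=$ q v <K> w  input=w q q v q w $  — match w
step 4: stack=$ q v <K>  input=q q v q w $  — expand <K> ::= <N> <F> q <F>
step 5: stack=$ q v <F> q <F> <N>  input=q q v q w $  — expand <N> ::= q
step 6: stack=$ q v <F> q <F> q  input=q q v q w $  — match q
step 7: stack=$ q v <F> q <F>  input=q v q w $  — expand <F> ::= epsilon
step 8: stack=$ q v <F> q  input=q v q w $  — match q
step 9: stack=$ q v <F>  input=v q w $  — expand <F> ::= epsilon
step 10: stack=$ q v  input=v q w $  — match v
step 11: stack=$ q  input=q w $  — match q
step 12: stack=$  input=w $  — error: stack empty but input remains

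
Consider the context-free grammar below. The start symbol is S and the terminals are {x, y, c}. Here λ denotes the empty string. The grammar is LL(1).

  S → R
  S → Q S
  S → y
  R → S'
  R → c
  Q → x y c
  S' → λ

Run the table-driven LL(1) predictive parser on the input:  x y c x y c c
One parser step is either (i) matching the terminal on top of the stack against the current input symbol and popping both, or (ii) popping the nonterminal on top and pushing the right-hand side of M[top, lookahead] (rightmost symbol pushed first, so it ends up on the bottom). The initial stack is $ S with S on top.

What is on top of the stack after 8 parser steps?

y

     Stack      Input            Action
  1  $ S        x y c x y c c $  expand S → Q S
  2  $ S Q      x y c x y c c $  expand Q → x y c
  3  $ S c y x  x y c x y c c $  match x
  4  $ S c y    y c x y c c $    match y
  5  $ S c      c x y c c $      match c
  6  $ S        x y c c $        expand S → Q S
  7  $ S Q      x y c c $        expand Q → x y c
  8  $ S c y x  x y c c $        match x
Stack after step 8: $ S c y (top = y).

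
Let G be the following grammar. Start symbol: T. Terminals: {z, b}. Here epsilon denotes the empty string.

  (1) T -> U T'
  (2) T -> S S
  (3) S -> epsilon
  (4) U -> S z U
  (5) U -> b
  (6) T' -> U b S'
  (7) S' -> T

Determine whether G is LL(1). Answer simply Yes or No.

FIRST(T) = {epsilon, b, z}
FIRST(S) = {epsilon}
FIRST(U) = {b, z}
FIRST(T') = {b, z}
FIRST(S') = {epsilon, b, z}
FOLLOW(T) = {$}
FOLLOW(S) = {$, z}
FOLLOW(U) = {b, z}
FOLLOW(T') = {$}
FOLLOW(S') = {$}
Each cell of M receives at most one production.

Yes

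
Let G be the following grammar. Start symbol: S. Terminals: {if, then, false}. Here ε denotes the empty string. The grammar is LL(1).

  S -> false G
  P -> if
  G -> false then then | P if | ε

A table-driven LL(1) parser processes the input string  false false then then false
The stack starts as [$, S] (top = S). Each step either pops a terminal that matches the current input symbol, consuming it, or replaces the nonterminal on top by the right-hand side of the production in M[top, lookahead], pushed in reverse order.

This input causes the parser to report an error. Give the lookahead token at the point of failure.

false

step 1: stack=$ S  input=false false then then false $  — expand S -> false G
step 2: stack=$ G false  input=false false then then false $  — match false
step 3: stack=$ G  input=false then then false $  — expand G -> false then then
step 4: stack=$ then then false  input=false then then false $  — match false
step 5: stack=$ then then  input=then then false $  — match then
step 6: stack=$ then  input=then false $  — match then
step 7: stack=$  input=false $  — error: stack empty but input remains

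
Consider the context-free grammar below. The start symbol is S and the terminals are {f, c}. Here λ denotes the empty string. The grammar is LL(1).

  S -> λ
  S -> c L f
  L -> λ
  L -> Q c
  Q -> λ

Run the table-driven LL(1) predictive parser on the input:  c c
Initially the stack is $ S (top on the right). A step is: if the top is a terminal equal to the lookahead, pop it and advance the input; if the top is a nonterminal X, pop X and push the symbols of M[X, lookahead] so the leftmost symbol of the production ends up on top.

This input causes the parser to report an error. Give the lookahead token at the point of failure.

     Stack    Input  Action
  1  $ S      c c $  expand S -> c L f
  2  $ f L c  c c $  match c
  3  $ f L    c $    expand L -> Q c
  4  $ f c Q  c $    expand Q -> λ
  5  $ f c    c $    match c
  6  $ f      $      error: top is terminal f but lookahead is $

$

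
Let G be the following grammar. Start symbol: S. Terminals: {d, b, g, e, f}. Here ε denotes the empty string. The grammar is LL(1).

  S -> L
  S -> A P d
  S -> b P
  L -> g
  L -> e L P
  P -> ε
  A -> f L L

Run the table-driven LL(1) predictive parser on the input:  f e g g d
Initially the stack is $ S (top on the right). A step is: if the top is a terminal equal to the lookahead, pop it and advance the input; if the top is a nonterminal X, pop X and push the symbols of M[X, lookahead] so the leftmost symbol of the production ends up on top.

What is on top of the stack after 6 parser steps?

g

step 1: stack=$ S  input=f e g g d $  — expand S -> A P d
step 2: stack=$ d P A  input=f e g g d $  — expand A -> f L L
step 3: stack=$ d P L L f  input=f e g g d $  — match f
step 4: stack=$ d P L L  input=e g g d $  — expand L -> e L P
step 5: stack=$ d P L P L e  input=e g g d $  — match e
step 6: stack=$ d P L P L  input=g g d $  — expand L -> g
Stack after step 6: $ d P L P g (top = g).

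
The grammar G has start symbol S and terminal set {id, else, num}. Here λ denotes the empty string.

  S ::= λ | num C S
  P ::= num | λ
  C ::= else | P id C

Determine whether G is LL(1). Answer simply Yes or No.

FIRST(S) = {λ, num}
FIRST(P) = {λ, num}
FIRST(C) = {else, id, num}
FOLLOW(S) = {$}
FOLLOW(P) = {id}
FOLLOW(C) = {$, num}
Each cell of M receives at most one production.

Yes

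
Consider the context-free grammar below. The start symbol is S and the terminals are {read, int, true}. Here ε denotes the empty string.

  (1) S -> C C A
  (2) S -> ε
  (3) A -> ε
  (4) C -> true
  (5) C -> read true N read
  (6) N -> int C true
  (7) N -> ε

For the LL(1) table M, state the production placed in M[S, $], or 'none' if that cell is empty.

S -> ε

FIRST(A) = {ε}
FIRST(C) = {read, true}
FIRST(N) = {ε, int}
FIRST(S) = {ε, read, true}  (via C C A)
FOLLOW(S) includes $ since S is the start symbol.
FOLLOW(S): S appears on no right-hand side. Thus FOLLOW(S) = {$}.
For S -> C C A: FIRST(C C A) = {read, true}, so it goes in M[S, t] for t ∈ {read, true}.
For S -> ε: FIRST(ε) = {ε}, so it goes in M[S, t] for t ∈ {}; since ε ∈ FIRST, also for every t ∈ FOLLOW(S) = {$}.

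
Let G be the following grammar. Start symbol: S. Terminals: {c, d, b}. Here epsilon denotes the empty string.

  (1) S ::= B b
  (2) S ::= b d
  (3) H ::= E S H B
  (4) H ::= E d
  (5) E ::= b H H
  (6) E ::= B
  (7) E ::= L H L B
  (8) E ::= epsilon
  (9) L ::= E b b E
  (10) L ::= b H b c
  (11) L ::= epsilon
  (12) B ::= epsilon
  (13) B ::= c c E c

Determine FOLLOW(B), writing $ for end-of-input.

FIRST(B): from B::=epsilon we get {epsilon}; from B::=c c E c we get {c}. So FIRST(B) = {epsilon, c}.
FIRST(S): from S::=B b we get {b, c}; from S::=b d we get {b}. So FIRST(S) = {b, c}.
FIRST(H): from H::=E S H B we get {b, c, d}; from H::=E d we get {b, c, d}. So FIRST(H) = {b, c, d}.
FIRST(E): from E::=b H H we get {b}; from E::=B we get {epsilon, c}; from E::=L H L B we get {b, c, d}; from E::=epsilon we get {epsilon}. So FIRST(E) = {epsilon, b, c, d}.
FIRST(L): from L::=E b b E we get {b, c, d}; from L::=b H b c we get {b}; from L::=epsilon we get {epsilon}. So FIRST(L) = {epsilon, b, c, d}.
FOLLOW(S) includes $ since S is the start symbol.
FOLLOW(S): in H::=E S H B, S is followed by H B with FIRST {b, c, d}. Thus FOLLOW(S) = {$, b, c, d}.
FOLLOW(H): in H::=E S H B, H is followed by B with FIRST {epsilon, c}; in H::=E S H B, the suffix after H is nullable (adds nothing new); in E::=b H H (occurrence 1), H is followed by H with FIRST {b, c, d}; in E::=b H H (occurrence 2), the suffix after H is empty, so FOLLOW(H) ⊇ FOLLOW(E) = {b, c, d}; in E::=L H L B, H is followed by L B with FIRST {epsilon, b, c, d}; in E::=L H L B, the suffix after H is nullable, so FOLLOW(H) ⊇ FOLLOW(E) = {b, c, d}; in L::=b H b c, H is followed by b c with FIRST {b}. Thus FOLLOW(H) = {b, c, d}.
FOLLOW(E): in H::=E S H B, E is followed by S H B with FIRST {b, c}; in H::=E d, E is followed by d with FIRST {d}; in L::=E b b E (occurrence 1), E is followed by b b E with FIRST {b}; in L::=E b b E (occurrence 2), the suffix after E is empty, so FOLLOW(E) ⊇ FOLLOW(L) = {b, c, d}; in B::=c c E c, E is followed by c with FIRST {c}. Thus FOLLOW(E) = {b, c, d}.
FOLLOW(L): in E::=L H L B (occurrence 1), L is followed by H L B with FIRST {b, c, d}; in E::=L H L B (occurrence 2), L is followed by B with FIRST {epsilon, c}; in E::=L H L B (occurrence 2), the suffix after L is nullable, so FOLLOW(L) ⊇ FOLLOW(E) = {b, c, d}. Thus FOLLOW(L) = {b, c, d}.
FOLLOW(B): in S::=B b, B is followed by b with FIRST {b}; in H::=E S H B, the suffix after B is empty, so FOLLOW(B) ⊇ FOLLOW(H) = {b, c, d}; in E::=B, the suffix after B is empty, so FOLLOW(B) ⊇ FOLLOW(E) = {b, c, d}; in E::=L H L B, the suffix after B is empty, so FOLLOW(B) ⊇ FOLLOW(E) = {b, c, d}. Thus FOLLOW(B) = {b, c, d}.

{b, c, d}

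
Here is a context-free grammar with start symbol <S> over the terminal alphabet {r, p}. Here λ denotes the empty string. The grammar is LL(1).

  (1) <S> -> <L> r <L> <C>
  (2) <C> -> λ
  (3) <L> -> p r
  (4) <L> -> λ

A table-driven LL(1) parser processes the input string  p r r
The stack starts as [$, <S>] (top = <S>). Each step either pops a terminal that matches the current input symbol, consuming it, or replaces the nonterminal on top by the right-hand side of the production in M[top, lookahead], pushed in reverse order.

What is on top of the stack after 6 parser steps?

<C>

     Stack            Input    Action
  1  $ <S>            p r r $  expand <S> -> <L> r <L> <C>
  2  $ <C> <L> r <L>  p r r $  expand <L> -> p r
  3  $ <C> <L> r r p  p r r $  match p
  4  $ <C> <L> r r    r r $    match r
  5  $ <C> <L> r      r $      match r
  6  $ <C> <L>        $        expand <L> -> λ
Stack after step 6: $ <C> (top = <C>).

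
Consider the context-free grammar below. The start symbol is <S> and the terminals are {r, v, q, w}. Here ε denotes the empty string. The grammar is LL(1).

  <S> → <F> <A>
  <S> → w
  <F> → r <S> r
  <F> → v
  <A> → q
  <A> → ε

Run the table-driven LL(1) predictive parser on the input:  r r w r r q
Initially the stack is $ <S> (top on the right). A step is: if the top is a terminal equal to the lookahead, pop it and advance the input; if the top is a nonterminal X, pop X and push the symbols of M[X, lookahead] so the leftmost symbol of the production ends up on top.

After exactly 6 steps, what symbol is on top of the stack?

<S>

step 1: stack=$ <S>  input=r r w r r q $  — expand <S> → <F> <A>
step 2: stack=$ <A> <F>  input=r r w r r q $  — expand <F> → r <S> r
step 3: stack=$ <A> r <S> r  input=r r w r r q $  — match r
step 4: stack=$ <A> r <S>  input=r w r r q $  — expand <S> → <F> <A>
step 5: stack=$ <A> r <A> <F>  input=r w r r q $  — expand <F> → r <S> r
step 6: stack=$ <A> r <A> r <S> r  input=r w r r q $  — match r
Stack after step 6: $ <A> r <A> r <S> (top = <S>).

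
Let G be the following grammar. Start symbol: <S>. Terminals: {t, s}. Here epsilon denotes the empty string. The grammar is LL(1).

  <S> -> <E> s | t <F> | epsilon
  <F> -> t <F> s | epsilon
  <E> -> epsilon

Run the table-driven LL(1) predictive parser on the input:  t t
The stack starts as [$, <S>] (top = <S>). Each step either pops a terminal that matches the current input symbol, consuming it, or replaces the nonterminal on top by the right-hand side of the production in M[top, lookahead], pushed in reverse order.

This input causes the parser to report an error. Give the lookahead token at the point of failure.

step 1: stack=$ <S>  input=t t $  — expand <S> -> t <F>
step 2: stack=$ <F> t  input=t t $  — match t
step 3: stack=$ <F>  input=t $  — expand <F> -> t <F> s
step 4: stack=$ s <F> t  input=t $  — match t
step 5: stack=$ s <F>  input=$  — expand <F> -> epsilon
step 6: stack=$ s  input=$  — error: top is terminal s but lookahead is $

$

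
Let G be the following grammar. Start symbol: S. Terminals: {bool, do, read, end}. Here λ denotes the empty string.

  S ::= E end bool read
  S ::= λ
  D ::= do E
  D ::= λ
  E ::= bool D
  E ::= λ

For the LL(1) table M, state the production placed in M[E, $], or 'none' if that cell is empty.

none

FIRST(D): from D::=do E we get {do}; from D::=λ we get {λ}. So FIRST(D) = {λ, do}.
FIRST(E): from E::=bool D we get {bool}; from E::=λ we get {λ}. So FIRST(E) = {λ, bool}.
FIRST(S): from S::=E end bool read we get {bool, end}; from S::=λ we get {λ}. So FIRST(S) = {λ, bool, end}.
FOLLOW(S) includes $ since S is the start symbol.
FOLLOW(D): in E::=bool D, the suffix after D is empty, so FOLLOW(D) ⊇ FOLLOW(E) = {end}. Thus FOLLOW(D) = {end}.
FOLLOW(E): in S::=E end bool read, E is followed by end bool read with FIRST {end}; in D::=do E, the suffix after E is empty, so FOLLOW(E) ⊇ FOLLOW(D) = {end}. Thus FOLLOW(E) = {end}.
For E ::= bool D: FIRST(bool D) = {bool}, so it goes in M[E, t] for t ∈ {bool}.
For E ::= λ: FIRST(λ) = {λ}, so it goes in M[E, t] for t ∈ {}; since λ ∈ FIRST, also for every t ∈ FOLLOW(E) = {end}.
None of these place a production in M[E, $].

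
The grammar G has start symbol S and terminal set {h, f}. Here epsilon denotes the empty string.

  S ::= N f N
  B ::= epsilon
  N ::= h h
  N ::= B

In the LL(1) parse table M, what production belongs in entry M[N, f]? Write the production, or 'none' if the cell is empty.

N ::= B

FIRST(B): from B::=epsilon we get {epsilon}. So FIRST(B) = {epsilon}.
FIRST(N): from N::=h h we get {h}; from N::=B we get {epsilon}. So FIRST(N) = {epsilon, h}.
FIRST(S): from S::=N f N we get {f, h}. So FIRST(S) = {f, h}.
FOLLOW(S) includes $ since S is the start symbol.
FOLLOW(S): S appears on no right-hand side. Thus FOLLOW(S) = {$}.
FOLLOW(N): in S::=N f N (occurrence 1), N is followed by f N with FIRST {f}; in S::=N f N (occurrence 2), the suffix after N is empty, so FOLLOW(N) ⊇ FOLLOW(S) = {$}. Thus FOLLOW(N) = {$, f}.
For N ::= h h: FIRST(h h) = {h}, so it goes in M[N, t] for t ∈ {h}.
For N ::= B: FIRST(B) = {epsilon}, so it goes in M[N, t] for t ∈ {}; since epsilon ∈ FIRST, also for every t ∈ FOLLOW(N) = {$, f}.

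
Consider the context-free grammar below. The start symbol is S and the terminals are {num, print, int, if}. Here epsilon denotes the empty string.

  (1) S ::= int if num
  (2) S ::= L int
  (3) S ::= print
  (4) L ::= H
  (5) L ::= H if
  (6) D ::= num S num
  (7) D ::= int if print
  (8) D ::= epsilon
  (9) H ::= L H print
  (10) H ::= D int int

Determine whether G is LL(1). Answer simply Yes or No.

No

FIRST(S) = {int, num, print}
FIRST(L) = {int, num}
FIRST(D) = {epsilon, int, num}
FIRST(H) = {int, num}
FOLLOW(S) = {$, num}
FOLLOW(L) = {int, num}
FOLLOW(D) = {int}
FOLLOW(H) = {if, int, num, print}
Cell M[D, int] receives both D ::= int if print and D ::= epsilon — the grammar is not LL(1).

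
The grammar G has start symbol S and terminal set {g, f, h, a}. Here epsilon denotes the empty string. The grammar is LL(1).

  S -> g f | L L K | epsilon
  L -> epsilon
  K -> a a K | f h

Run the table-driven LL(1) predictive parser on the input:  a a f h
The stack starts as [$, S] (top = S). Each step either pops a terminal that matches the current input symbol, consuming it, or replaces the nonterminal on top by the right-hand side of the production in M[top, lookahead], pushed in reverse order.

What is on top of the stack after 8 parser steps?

step 1: stack=$ S  input=a a f h $  — expand S -> L L K
step 2: stack=$ K L L  input=a a f h $  — expand L -> epsilon
step 3: stack=$ K L  input=a a f h $  — expand L -> epsilon
step 4: stack=$ K  input=a a f h $  — expand K -> a a K
step 5: stack=$ K a a  input=a a f h $  — match a
step 6: stack=$ K a  input=a f h $  — match a
step 7: stack=$ K  input=f h $  — expand K -> f h
step 8: stack=$ h f  input=f h $  — match f
Stack after step 8: $ h (top = h).

h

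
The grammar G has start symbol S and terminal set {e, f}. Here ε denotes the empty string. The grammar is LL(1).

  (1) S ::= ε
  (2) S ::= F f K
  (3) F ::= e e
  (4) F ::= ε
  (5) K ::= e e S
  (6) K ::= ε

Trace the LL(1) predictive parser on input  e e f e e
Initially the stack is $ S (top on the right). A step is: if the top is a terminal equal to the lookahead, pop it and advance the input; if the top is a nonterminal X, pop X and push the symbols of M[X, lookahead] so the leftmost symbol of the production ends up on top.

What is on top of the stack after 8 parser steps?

S

step 1: stack=$ S  input=e e f e e $  — expand S ::= F f K
step 2: stack=$ K f F  input=e e f e e $  — expand F ::= e e
step 3: stack=$ K f e e  input=e e f e e $  — match e
step 4: stack=$ K f e  input=e f e e $  — match e
step 5: stack=$ K f  input=f e e $  — match f
step 6: stack=$ K  input=e e $  — expand K ::= e e S
step 7: stack=$ S e e  input=e e $  — match e
step 8: stack=$ S e  input=e $  — match e
Stack after step 8: $ S (top = S).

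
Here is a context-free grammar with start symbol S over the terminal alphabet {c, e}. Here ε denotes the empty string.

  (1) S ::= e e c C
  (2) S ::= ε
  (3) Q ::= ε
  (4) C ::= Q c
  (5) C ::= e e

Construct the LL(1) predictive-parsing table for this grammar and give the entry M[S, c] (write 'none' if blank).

FIRST(S): from S::=e e c C we get {e}; from S::=ε we get {ε}. So FIRST(S) = {ε, e}.
FIRST(Q): from Q::=ε we get {ε}. So FIRST(Q) = {ε}.
FIRST(C): from C::=Q c we get {c}; from C::=e e we get {e}. So FIRST(C) = {c, e}.
FOLLOW(S) includes $ since S is the start symbol.
FOLLOW(S): S appears on no right-hand side. Thus FOLLOW(S) = {$}.
For S ::= e e c C: FIRST(e e c C) = {e}, so it goes in M[S, t] for t ∈ {e}.
For S ::= ε: FIRST(ε) = {ε}, so it goes in M[S, t] for t ∈ {}; since ε ∈ FIRST, also for every t ∈ FOLLOW(S) = {$}.
None of these place a production in M[S, c].

none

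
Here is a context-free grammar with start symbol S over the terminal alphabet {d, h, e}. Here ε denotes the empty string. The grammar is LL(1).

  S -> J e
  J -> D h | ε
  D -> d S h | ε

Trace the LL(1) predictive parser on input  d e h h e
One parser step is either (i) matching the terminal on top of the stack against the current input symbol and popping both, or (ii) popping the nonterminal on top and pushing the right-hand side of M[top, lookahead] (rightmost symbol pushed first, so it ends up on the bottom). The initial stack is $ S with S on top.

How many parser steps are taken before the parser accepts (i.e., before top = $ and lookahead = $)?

step 1: stack=$ S  input=d e h h e $  — expand S -> J e
step 2: stack=$ e J  input=d e h h e $  — expand J -> D h
step 3: stack=$ e h D  input=d e h h e $  — expand D -> d S h
step 4: stack=$ e h h S d  input=d e h h e $  — match d
step 5: stack=$ e h h S  input=e h h e $  — expand S -> J e
step 6: stack=$ e h h e J  input=e h h e $  — expand J -> ε
step 7: stack=$ e h h e  input=e h h e $  — match e
step 8: stack=$ e h h  input=h h e $  — match h
step 9: stack=$ e h  input=h e $  — match h
step 10: stack=$ e  input=e $  — match e
Accept reached after 10 steps.

10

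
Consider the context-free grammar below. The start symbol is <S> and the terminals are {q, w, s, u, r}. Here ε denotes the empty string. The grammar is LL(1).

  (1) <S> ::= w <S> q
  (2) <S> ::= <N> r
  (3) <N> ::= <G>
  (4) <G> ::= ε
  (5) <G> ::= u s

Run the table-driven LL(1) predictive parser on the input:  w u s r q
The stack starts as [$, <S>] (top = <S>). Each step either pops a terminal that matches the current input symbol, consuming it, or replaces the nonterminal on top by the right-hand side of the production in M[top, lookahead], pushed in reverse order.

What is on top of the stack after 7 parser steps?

step 1: stack=$ <S>  input=w u s r q $  — expand <S> ::= w <S> q
step 2: stack=$ q <S> w  input=w u s r q $  — match w
step 3: stack=$ q <S>  input=u s r q $  — expand <S> ::= <N> r
step 4: stack=$ q r <N>  input=u s r q $  — expand <N> ::= <G>
step 5: stack=$ q r <G>  input=u s r q $  — expand <G> ::= u s
step 6: stack=$ q r s u  input=u s r q $  — match u
step 7: stack=$ q r s  input=s r q $  — match s
Stack after step 7: $ q r (top = r).

r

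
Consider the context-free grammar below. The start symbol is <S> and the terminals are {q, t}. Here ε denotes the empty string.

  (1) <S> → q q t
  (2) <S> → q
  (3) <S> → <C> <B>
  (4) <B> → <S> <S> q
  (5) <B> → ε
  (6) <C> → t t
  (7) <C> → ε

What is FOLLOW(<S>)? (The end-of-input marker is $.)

FIRST(<C>): from <C>→t t we get {t}; from <C>→ε we get {ε}. So FIRST(<C>) = {ε, t}.
FIRST(<S>): from <S>→q q t we get {q}; from <S>→q we get {q}; from <S>→<C> <B> we get {ε, q, t}. So FIRST(<S>) = {ε, q, t}.
FIRST(<B>): from <B>→<S> <S> q we get {q, t}; from <B>→ε we get {ε}. So FIRST(<B>) = {ε, q, t}.
FOLLOW(<S>) includes $ since <S> is the start symbol.
FOLLOW(<S>): in <B>→<S> <S> q (occurrence 1), <S> is followed by <S> q with FIRST {q, t}; in <B>→<S> <S> q (occurrence 2), <S> is followed by q with FIRST {q}. Thus FOLLOW(<S>) = {$, q, t}.
FOLLOW(<B>): in <S>→<C> <B>, the suffix after <B> is empty, so FOLLOW(<B>) ⊇ FOLLOW(<S>) = {$, q, t}. Thus FOLLOW(<B>) = {$, q, t}.
FOLLOW(<C>): in <S>→<C> <B>, <C> is followed by <B> with FIRST {ε, q, t}; in <S>→<C> <B>, the suffix after <C> is nullable, so FOLLOW(<C>) ⊇ FOLLOW(<S>) = {$, q, t}. Thus FOLLOW(<C>) = {$, q, t}.

{$, q, t}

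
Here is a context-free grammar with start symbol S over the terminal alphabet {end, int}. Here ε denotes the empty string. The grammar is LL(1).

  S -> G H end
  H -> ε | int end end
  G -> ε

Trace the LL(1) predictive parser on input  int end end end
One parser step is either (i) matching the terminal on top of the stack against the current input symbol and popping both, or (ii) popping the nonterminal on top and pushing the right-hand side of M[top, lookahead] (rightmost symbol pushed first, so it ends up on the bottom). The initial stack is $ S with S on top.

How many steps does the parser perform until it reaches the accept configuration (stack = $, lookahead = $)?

7

     Stack              Input              Action
  1  $ S                int end end end $  expand S -> G H end
  2  $ end H G          int end end end $  expand G -> ε
  3  $ end H            int end end end $  expand H -> int end end
  4  $ end end end int  int end end end $  match int
  5  $ end end end      end end end $      match end
  6  $ end end          end end $          match end
  7  $ end              end $              match end
Accept reached after 7 steps.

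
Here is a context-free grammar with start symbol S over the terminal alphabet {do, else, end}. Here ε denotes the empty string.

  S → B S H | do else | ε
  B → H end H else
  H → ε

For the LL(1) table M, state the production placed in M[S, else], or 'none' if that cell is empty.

FIRST(H): from H→ε we get {ε}. So FIRST(H) = {ε}.
FIRST(B): from B→H end H else we get {end}. So FIRST(B) = {end}.
FIRST(S): from S→B S H we get {end}; from S→do else we get {do}; from S→ε we get {ε}. So FIRST(S) = {ε, do, end}.
FOLLOW(S) includes $ since S is the start symbol.
FOLLOW(S): in S→B S H, S is followed by H with FIRST {ε}; in S→B S H, the suffix after S is nullable (adds nothing new). Thus FOLLOW(S) = {$}.
For S → B S H: FIRST(B S H) = {end}, so it goes in M[S, t] for t ∈ {end}.
For S → do else: FIRST(do else) = {do}, so it goes in M[S, t] for t ∈ {do}.
For S → ε: FIRST(ε) = {ε}, so it goes in M[S, t] for t ∈ {}; since ε ∈ FIRST, also for every t ∈ FOLLOW(S) = {$}.
None of these place a production in M[S, else].

none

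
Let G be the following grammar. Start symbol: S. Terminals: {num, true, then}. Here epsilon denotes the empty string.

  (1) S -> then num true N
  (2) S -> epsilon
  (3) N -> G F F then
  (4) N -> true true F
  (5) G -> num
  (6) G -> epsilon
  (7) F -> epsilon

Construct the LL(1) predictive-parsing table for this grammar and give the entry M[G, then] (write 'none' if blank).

G -> epsilon

FIRST(S) = {epsilon, then}
FIRST(G) = {epsilon, num}
FIRST(F) = {epsilon}
FIRST(N) = {num, then, true}  (via G F F then)
FOLLOW(S) includes $ since S is the start symbol.
FOLLOW(G): in N->G F F then, G is followed by F F then with FIRST {then}. Thus FOLLOW(G) = {then}.
For G -> num: FIRST(num) = {num}, so it goes in M[G, t] for t ∈ {num}.
For G -> epsilon: FIRST(epsilon) = {epsilon}, so it goes in M[G, t] for t ∈ {}; since epsilon ∈ FIRST, also for every t ∈ FOLLOW(G) = {then}.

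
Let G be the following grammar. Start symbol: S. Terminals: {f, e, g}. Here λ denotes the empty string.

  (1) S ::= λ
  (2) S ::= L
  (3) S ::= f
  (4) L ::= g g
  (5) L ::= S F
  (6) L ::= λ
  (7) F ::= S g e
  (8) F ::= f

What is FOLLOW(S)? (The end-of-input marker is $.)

{$, f, g}

FIRST(S): from S::=λ we get {λ}; from S::=L we get {λ, f, g}; from S::=f we get {f}. So FIRST(S) = {λ, f, g}.
FIRST(F): from F::=S g e we get {f, g}; from F::=f we get {f}. So FIRST(F) = {f, g}.
FIRST(L): from L::=g g we get {g}; from L::=S F we get {f, g}; from L::=λ we get {λ}. So FIRST(L) = {λ, f, g}.
FOLLOW(S) includes $ since S is the start symbol.
FOLLOW(S): in L::=S F, S is followed by F with FIRST {f, g}; in F::=S g e, S is followed by g e with FIRST {g}. Thus FOLLOW(S) = {$, f, g}.
FOLLOW(L): in S::=L, the suffix after L is empty, so FOLLOW(L) ⊇ FOLLOW(S) = {$, f, g}. Thus FOLLOW(L) = {$, f, g}.
FOLLOW(F): in L::=S F, the suffix after F is empty, so FOLLOW(F) ⊇ FOLLOW(L) = {$, f, g}. Thus FOLLOW(F) = {$, f, g}.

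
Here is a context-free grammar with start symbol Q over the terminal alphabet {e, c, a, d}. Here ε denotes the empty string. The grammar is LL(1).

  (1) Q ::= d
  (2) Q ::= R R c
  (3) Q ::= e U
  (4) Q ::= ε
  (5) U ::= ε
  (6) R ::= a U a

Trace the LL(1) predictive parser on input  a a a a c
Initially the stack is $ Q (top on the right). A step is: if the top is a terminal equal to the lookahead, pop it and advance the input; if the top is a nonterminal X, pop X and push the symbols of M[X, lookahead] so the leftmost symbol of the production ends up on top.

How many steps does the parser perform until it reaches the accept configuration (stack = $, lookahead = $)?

10

      Stack        Input        Action
   1  $ Q          a a a a c $  expand Q ::= R R c
   2  $ c R R      a a a a c $  expand R ::= a U a
   3  $ c R a U a  a a a a c $  match a
   4  $ c R a U    a a a c $    expand U ::= ε
   5  $ c R a      a a a c $    match a
   6  $ c R        a a c $      expand R ::= a U a
   7  $ c a U a    a a c $      match a
   8  $ c a U      a c $        expand U ::= ε
   9  $ c a        a c $        match a
  10  $ c          c $          match c
Accept reached after 10 steps.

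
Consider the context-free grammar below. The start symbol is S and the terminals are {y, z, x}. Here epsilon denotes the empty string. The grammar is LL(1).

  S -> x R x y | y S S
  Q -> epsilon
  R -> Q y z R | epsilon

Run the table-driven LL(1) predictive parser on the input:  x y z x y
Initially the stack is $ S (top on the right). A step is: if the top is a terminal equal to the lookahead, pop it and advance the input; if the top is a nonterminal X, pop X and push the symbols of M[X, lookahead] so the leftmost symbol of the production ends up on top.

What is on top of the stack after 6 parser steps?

step 1: stack=$ S  input=x y z x y $  — expand S -> x R x y
step 2: stack=$ y x R x  input=x y z x y $  — match x
step 3: stack=$ y x R  input=y z x y $  — expand R -> Q y z R
step 4: stack=$ y x R z y Q  input=y z x y $  — expand Q -> epsilon
step 5: stack=$ y x R z y  input=y z x y $  — match y
step 6: stack=$ y x R z  input=z x y $  — match z
Stack after step 6: $ y x R (top = R).

R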